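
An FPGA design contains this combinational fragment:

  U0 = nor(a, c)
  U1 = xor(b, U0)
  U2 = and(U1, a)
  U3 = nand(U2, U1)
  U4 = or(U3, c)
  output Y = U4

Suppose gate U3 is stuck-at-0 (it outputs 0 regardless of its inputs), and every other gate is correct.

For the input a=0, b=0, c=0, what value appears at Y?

Propagate with U3 forced: U0=1, U1=1, U2=0, U3=0 [stuck-at-0], U4=0.
So Y = 0. (Without the fault it would be 1.)

0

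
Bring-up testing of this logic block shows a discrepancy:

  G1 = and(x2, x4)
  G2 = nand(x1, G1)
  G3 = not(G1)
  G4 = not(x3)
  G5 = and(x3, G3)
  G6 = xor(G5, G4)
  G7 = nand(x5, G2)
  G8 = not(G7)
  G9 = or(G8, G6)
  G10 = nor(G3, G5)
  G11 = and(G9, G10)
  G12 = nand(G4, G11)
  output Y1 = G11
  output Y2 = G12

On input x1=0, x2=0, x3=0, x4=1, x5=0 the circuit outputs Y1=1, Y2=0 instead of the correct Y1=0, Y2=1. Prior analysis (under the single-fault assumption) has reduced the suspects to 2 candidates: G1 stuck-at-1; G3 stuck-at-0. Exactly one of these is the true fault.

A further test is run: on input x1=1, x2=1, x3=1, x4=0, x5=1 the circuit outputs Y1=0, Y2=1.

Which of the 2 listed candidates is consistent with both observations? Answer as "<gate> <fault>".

Evaluate each candidate on input x1=1, x2=1, x3=1, x4=0, x5=1:
  G1 stuck-at-1: G1=1 [stuck-at-1], G2=0, G3=0, G4=0, G5=0, G6=0, G7=1, G8=0, G9=0, G10=1, G11=0, G12=1 → Y1=0, Y2=1 — matches
  G3 stuck-at-0: G1=0, G2=1, G3=0 [stuck-at-0], G4=0, G5=0, G6=0, G7=0, G8=1, G9=1, G10=1, G11=1, G12=1 → Y1=1, Y2=1 — eliminated
Only G1 stuck-at-1 reproduces the observed Y1=0, Y2=1.

G1 stuck-at-1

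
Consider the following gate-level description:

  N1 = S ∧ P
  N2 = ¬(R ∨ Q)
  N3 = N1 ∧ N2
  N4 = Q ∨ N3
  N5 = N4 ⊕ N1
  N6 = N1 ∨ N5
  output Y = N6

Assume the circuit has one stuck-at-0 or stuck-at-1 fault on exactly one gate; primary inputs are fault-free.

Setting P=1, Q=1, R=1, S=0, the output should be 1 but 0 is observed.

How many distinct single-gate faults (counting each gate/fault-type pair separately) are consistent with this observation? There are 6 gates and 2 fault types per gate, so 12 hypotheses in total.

3

Fault-free: N1=0, N2=0, N3=0, N4=1, N5=1, N6=1 → 1. Observed 0.
  N1 stuck-at-0: output 1 ✗
  N1 stuck-at-1: output 1 ✗
  N2 stuck-at-0: output 1 ✗
  N2 stuck-at-1: output 1 ✗
  N3 stuck-at-0: output 1 ✗
  N3 stuck-at-1: output 1 ✗
  N4 stuck-at-0: output 0 ✓
  N4 stuck-at-1: output 1 ✗
  N5 stuck-at-0: output 0 ✓
  N5 stuck-at-1: output 1 ✗
  N6 stuck-at-0: output 0 ✓
  N6 stuck-at-1: output 1 ✗
Consistent faults: {N4 stuck-at-0, N5 stuck-at-0, N6 stuck-at-0} — 3 in all.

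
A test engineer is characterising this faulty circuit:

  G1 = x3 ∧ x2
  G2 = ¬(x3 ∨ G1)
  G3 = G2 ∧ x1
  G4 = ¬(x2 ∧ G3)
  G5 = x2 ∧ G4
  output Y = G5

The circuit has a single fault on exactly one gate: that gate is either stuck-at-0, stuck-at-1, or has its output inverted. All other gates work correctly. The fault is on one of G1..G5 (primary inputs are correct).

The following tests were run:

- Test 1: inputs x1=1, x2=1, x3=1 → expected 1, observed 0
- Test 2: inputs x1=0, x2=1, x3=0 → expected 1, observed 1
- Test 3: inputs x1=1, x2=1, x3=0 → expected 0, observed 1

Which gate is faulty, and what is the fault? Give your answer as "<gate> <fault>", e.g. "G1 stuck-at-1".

Fault-free values for test 1 (x1=1, x2=1, x3=1): G1=1, G2=0, G3=0, G4=1, G5=1, giving Y=1. Observed 0.
Test 1: faults giving observed 0 are {G2 stuck-at-1, G2 inverted output, G3 stuck-at-1, G3 inverted output, G4 stuck-at-0, G4 inverted output, G5 stuck-at-0, G5 inverted output}.
Test 2 (x1=0, x2=1, x3=0): fault-free G1=0, G2=1, G3=0, G4=1, G5=1 → 1; observed 1. Eliminates G3 stuck-at-1, G3 inverted output, G4 stuck-at-0, G4 inverted output, G5 stuck-at-0, G5 inverted output.
Test 3 (x1=1, x2=1, x3=0): fault-free G1=0, G2=1, G3=1, G4=0, G5=0 → 0; observed 1. Eliminates G2 stuck-at-1.
Only G2 inverted output is consistent with every test.

G2 inverted output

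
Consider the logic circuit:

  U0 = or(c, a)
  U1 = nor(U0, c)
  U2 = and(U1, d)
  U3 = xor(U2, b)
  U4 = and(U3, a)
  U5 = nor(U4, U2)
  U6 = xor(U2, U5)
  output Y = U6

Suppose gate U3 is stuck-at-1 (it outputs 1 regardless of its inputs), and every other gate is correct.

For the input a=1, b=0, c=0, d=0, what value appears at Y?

Propagate with U3 forced: U0=1, U1=0, U2=0, U3=1 [stuck-at-1], U4=1, U5=0, U6=0.
So Y = 0. (Without the fault it would be 1.)

0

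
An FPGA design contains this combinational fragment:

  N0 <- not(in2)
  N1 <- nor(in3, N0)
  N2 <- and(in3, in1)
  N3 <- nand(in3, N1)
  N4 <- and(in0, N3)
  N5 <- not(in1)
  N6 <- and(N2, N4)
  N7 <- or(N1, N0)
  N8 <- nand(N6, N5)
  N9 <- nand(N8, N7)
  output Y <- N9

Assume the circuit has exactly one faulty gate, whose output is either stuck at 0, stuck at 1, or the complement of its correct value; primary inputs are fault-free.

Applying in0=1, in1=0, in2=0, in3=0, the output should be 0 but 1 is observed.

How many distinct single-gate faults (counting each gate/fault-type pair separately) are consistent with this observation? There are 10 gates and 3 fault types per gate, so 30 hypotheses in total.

10

Fault-free: N0=1, N1=0, N2=0, N3=1, N4=1, N5=1, N6=0, N7=1, N8=1, N9=0 → 0. Observed 1.
  N0: none of the 3 fault types match ✗
  N1: none of the 3 fault types match ✗
  N2: stuck-at-1, inverted output ✓; others ✗
  N3: none of the 3 fault types match ✗
  N4: none of the 3 fault types match ✗
  N5: none of the 3 fault types match ✗
  N6: stuck-at-1, inverted output ✓; others ✗
  N7: stuck-at-0, inverted output ✓; others ✗
  N8: stuck-at-0, inverted output ✓; others ✗
  N9: stuck-at-1, inverted output ✓; others ✗
Consistent faults: {N2 stuck-at-1, N2 inverted output, N6 stuck-at-1, N6 inverted output, N7 stuck-at-0, N7 inverted output, N8 stuck-at-0, N8 inverted output, N9 stuck-at-1, N9 inverted output} — 10 in all.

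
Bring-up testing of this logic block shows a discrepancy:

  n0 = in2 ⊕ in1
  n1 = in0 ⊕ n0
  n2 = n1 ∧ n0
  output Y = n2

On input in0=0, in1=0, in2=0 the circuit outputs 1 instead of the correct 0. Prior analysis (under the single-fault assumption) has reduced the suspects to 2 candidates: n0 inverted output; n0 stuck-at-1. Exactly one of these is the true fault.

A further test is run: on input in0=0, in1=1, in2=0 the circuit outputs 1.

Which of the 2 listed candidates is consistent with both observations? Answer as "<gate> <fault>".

Evaluate each candidate on input in0=0, in1=1, in2=0:
  n0 inverted output: n0=0 [inverted output], n1=0, n2=0 → 0 — eliminated
  n0 stuck-at-1: n0=1 [stuck-at-1], n1=1, n2=1 → 1 — matches
Only n0 stuck-at-1 reproduces the observed 1.

n0 stuck-at-1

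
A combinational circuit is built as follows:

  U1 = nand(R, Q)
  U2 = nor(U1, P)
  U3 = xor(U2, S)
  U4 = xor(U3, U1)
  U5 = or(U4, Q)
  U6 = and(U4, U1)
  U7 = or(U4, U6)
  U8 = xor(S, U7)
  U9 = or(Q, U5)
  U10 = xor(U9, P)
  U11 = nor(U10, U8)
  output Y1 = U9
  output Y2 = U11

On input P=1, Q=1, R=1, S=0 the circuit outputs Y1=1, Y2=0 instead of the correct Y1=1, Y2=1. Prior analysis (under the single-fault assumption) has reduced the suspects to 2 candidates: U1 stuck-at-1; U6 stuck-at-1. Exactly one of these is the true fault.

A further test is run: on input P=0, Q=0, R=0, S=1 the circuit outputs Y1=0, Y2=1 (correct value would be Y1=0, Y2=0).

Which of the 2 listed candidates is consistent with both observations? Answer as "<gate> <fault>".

U6 stuck-at-1

Evaluate each candidate on input P=0, Q=0, R=0, S=1:
  U1 stuck-at-1: U1=1 [stuck-at-1], U2=0, U3=1, U4=0, U5=0, U6=0, U7=0, U8=1, U9=0, U10=0, U11=0 → Y1=0, Y2=0 — eliminated
  U6 stuck-at-1: U1=1, U2=0, U3=1, U4=0, U5=0, U6=1 [stuck-at-1], U7=1, U8=0, U9=0, U10=0, U11=1 → Y1=0, Y2=1 — matches
Only U6 stuck-at-1 reproduces the observed Y1=0, Y2=1.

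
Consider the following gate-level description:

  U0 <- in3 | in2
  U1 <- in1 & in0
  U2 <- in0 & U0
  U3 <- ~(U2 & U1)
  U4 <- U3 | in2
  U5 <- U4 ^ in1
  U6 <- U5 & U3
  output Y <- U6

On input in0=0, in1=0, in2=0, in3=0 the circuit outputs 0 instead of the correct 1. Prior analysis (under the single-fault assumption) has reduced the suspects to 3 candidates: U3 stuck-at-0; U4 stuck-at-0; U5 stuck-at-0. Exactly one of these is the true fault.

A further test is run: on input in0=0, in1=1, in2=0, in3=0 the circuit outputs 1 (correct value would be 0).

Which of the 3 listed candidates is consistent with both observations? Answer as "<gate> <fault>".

Evaluate each candidate on input in0=0, in1=1, in2=0, in3=0:
  U3 stuck-at-0: U0=0, U1=0, U2=0, U3=0 [stuck-at-0], U4=0, U5=1, U6=0 → 0 — eliminated
  U4 stuck-at-0: U0=0, U1=0, U2=0, U3=1, U4=0 [stuck-at-0], U5=1, U6=1 → 1 — matches
  U5 stuck-at-0: U0=0, U1=0, U2=0, U3=1, U4=1, U5=0 [stuck-at-0], U6=0 → 0 — eliminated
Only U4 stuck-at-0 reproduces the observed 1.

U4 stuck-at-0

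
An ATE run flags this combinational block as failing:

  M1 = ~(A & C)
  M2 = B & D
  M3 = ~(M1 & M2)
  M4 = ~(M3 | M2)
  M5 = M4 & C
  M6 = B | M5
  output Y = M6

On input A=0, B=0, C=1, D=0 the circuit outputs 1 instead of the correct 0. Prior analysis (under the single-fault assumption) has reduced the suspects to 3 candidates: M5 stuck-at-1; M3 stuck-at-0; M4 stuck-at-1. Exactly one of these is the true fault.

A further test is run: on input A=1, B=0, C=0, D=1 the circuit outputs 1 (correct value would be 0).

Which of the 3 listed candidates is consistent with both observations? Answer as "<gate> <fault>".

Evaluate each candidate on input A=1, B=0, C=0, D=1:
  M5 stuck-at-1: M1=1, M2=0, M3=1, M4=0, M5=1 [stuck-at-1], M6=1 → 1 — matches
  M3 stuck-at-0: M1=1, M2=0, M3=0 [stuck-at-0], M4=1, M5=0, M6=0 → 0 — eliminated
  M4 stuck-at-1: M1=1, M2=0, M3=1, M4=1 [stuck-at-1], M5=0, M6=0 → 0 — eliminated
Only M5 stuck-at-1 reproduces the observed 1.

M5 stuck-at-1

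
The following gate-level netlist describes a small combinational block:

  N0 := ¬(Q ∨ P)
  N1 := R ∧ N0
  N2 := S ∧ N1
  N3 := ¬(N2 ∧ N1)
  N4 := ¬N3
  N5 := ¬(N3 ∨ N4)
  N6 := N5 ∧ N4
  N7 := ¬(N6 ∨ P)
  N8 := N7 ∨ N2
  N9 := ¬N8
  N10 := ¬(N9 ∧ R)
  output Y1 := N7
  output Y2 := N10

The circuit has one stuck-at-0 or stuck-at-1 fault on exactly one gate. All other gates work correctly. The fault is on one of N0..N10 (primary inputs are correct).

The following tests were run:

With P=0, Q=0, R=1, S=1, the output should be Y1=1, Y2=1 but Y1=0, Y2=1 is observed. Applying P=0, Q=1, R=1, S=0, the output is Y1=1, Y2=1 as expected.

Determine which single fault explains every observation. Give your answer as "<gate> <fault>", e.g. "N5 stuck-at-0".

N5 stuck-at-1

Fault-free values for test 1 (P=0, Q=0, R=1, S=1): N0=1, N1=1, N2=1, N3=0, N4=1, N5=0, N6=0, N7=1, N8=1, N9=0, N10=1, giving Y1=1, Y2=1. Observed Y1=0, Y2=1.
Test 1: faults giving observed Y1=0, Y2=1 are {N5 stuck-at-1, N6 stuck-at-1, N7 stuck-at-0}.
Test 2 (P=0, Q=1, R=1, S=0): fault-free N0=0, N1=0, N2=0, N3=1, N4=0, N5=0, N6=0, N7=1, N8=1, N9=0, N10=1 → Y1=1, Y2=1; observed Y1=1, Y2=1. Eliminates N6 stuck-at-1, N7 stuck-at-0.
Only N5 stuck-at-1 is consistent with every test.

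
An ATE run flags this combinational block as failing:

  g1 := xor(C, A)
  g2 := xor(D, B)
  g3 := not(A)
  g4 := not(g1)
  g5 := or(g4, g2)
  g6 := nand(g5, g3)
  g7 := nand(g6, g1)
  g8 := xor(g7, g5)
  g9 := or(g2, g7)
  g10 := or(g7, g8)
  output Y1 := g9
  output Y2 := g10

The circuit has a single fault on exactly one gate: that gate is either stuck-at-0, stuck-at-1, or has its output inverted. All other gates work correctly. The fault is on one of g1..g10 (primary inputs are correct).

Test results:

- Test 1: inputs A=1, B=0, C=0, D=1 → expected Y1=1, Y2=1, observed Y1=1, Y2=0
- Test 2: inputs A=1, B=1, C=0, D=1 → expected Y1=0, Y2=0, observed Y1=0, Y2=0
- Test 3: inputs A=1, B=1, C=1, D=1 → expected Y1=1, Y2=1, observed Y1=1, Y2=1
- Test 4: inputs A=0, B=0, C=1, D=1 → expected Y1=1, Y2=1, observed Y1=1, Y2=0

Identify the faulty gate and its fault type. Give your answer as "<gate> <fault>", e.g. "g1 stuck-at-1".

g5 stuck-at-0

Fault-free values for test 1 (A=1, B=0, C=0, D=1): g1=1, g2=1, g3=0, g4=0, g5=1, g6=1, g7=0, g8=1, g9=1, g10=1, giving Y1=1, Y2=1. Observed Y1=1, Y2=0.
Test 1: faults giving observed Y1=1, Y2=0 are {g5 stuck-at-0, g5 inverted output, g8 stuck-at-0, g8 inverted output, g10 stuck-at-0, g10 inverted output}.
Test 2 (A=1, B=1, C=0, D=1): fault-free g1=1, g2=0, g3=0, g4=0, g5=0, g6=1, g7=0, g8=0, g9=0, g10=0 → Y1=0, Y2=0; observed Y1=0, Y2=0. Eliminates g5 inverted output, g8 inverted output, g10 inverted output.
Test 3 (A=1, B=1, C=1, D=1): fault-free g1=0, g2=0, g3=0, g4=1, g5=1, g6=1, g7=1, g8=0, g9=1, g10=1 → Y1=1, Y2=1; observed Y1=1, Y2=1. Eliminates g10 stuck-at-0.
Test 4 (A=0, B=0, C=1, D=1): fault-free g1=1, g2=1, g3=1, g4=0, g5=1, g6=0, g7=1, g8=0, g9=1, g10=1 → Y1=1, Y2=1; observed Y1=1, Y2=0. Eliminates g8 stuck-at-0.
Only g5 stuck-at-0 is consistent with every test.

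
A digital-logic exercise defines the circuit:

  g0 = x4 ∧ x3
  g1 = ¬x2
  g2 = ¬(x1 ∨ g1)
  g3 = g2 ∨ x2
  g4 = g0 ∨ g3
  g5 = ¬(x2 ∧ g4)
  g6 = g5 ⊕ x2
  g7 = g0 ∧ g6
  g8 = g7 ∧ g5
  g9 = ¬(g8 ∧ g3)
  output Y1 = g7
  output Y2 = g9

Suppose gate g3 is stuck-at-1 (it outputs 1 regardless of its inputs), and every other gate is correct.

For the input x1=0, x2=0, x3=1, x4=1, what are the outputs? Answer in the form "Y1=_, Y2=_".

Y1=1, Y2=0

Propagate with g3 forced: g0=1, g1=1, g2=0, g3=1 [stuck-at-1], g4=1, g5=1, g6=1, g7=1, g8=1, g9=0.
So the outputs are Y1=1, Y2=0. (Without the fault they would be Y1=1, Y2=1.)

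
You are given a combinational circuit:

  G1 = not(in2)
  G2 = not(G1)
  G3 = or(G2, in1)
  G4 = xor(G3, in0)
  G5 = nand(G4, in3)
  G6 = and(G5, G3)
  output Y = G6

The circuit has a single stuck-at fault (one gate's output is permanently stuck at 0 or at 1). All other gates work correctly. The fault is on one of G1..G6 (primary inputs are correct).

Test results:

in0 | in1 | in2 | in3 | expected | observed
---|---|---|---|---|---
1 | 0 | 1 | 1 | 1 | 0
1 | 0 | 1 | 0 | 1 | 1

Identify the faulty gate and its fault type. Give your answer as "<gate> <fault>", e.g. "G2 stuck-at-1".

G4 stuck-at-1

Fault-free values for test 1 (in0=1, in1=0, in2=1, in3=1): G1=0, G2=1, G3=1, G4=0, G5=1, G6=1, giving Y=1. Observed 0.
Test 1: faults giving observed 0 are {G1 stuck-at-1, G2 stuck-at-0, G3 stuck-at-0, G4 stuck-at-1, G5 stuck-at-0, G6 stuck-at-0}.
Test 2 (in0=1, in1=0, in2=1, in3=0): fault-free G1=0, G2=1, G3=1, G4=0, G5=1, G6=1 → 1; observed 1. Eliminates G1 stuck-at-1, G2 stuck-at-0, G3 stuck-at-0, G5 stuck-at-0, G6 stuck-at-0.
Only G4 stuck-at-1 is consistent with every test.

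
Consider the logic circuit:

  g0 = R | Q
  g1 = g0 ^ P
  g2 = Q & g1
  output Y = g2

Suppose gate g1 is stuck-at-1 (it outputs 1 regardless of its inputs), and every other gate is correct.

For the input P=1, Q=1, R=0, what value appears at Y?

1

Propagate with g1 forced: g0=1, g1=1 [stuck-at-1], g2=1.
So Y = 1. (Without the fault it would be 0.)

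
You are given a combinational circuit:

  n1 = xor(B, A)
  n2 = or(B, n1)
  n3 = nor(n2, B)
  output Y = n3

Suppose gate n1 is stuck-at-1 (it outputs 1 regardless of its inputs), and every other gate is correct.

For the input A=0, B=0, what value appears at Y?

0

Propagate with n1 forced: n1=1 [stuck-at-1], n2=1, n3=0.
So Y = 0. (Without the fault it would be 1.)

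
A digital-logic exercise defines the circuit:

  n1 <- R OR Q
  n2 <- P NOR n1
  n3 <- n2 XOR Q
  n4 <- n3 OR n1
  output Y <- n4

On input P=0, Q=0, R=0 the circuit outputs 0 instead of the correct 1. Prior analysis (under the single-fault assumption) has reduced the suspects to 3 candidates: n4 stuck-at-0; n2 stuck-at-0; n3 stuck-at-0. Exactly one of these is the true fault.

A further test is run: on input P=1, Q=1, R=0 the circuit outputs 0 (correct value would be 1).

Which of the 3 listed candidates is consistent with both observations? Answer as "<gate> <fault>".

n4 stuck-at-0

Evaluate each candidate on input P=1, Q=1, R=0:
  n4 stuck-at-0: n1=1, n2=0, n3=1, n4=0 [stuck-at-0] → 0 — matches
  n2 stuck-at-0: n1=1, n2=0 [stuck-at-0], n3=1, n4=1 → 1 — eliminated
  n3 stuck-at-0: n1=1, n2=0, n3=0 [stuck-at-0], n4=1 → 1 — eliminated
Only n4 stuck-at-0 reproduces the observed 0.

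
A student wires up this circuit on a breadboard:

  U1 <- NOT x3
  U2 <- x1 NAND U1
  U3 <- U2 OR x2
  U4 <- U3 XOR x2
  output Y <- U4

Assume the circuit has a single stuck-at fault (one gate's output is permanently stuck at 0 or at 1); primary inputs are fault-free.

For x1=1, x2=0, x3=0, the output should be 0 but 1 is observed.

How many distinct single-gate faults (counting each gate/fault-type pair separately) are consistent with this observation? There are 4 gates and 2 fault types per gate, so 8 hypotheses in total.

Fault-free: U1=1, U2=0, U3=0, U4=0 → 0. Observed 1.
  U1 stuck-at-0: output 1 ✓
  U1 stuck-at-1: output 0 ✗
  U2 stuck-at-0: output 0 ✗
  U2 stuck-at-1: output 1 ✓
  U3 stuck-at-0: output 0 ✗
  U3 stuck-at-1: output 1 ✓
  U4 stuck-at-0: output 0 ✗
  U4 stuck-at-1: output 1 ✓
Consistent faults: {U1 stuck-at-0, U2 stuck-at-1, U3 stuck-at-1, U4 stuck-at-1} — 4 in all.

4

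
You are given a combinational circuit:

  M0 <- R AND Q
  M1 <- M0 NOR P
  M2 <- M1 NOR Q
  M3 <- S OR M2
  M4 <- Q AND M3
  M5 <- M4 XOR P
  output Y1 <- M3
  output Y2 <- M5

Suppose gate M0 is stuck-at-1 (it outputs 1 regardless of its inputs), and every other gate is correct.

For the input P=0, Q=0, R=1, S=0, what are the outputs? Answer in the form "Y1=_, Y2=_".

Propagate with M0 forced: M0=1 [stuck-at-1], M1=0, M2=1, M3=1, M4=0, M5=0.
So the outputs are Y1=1, Y2=0. (Without the fault they would be Y1=0, Y2=0.)

Y1=1, Y2=0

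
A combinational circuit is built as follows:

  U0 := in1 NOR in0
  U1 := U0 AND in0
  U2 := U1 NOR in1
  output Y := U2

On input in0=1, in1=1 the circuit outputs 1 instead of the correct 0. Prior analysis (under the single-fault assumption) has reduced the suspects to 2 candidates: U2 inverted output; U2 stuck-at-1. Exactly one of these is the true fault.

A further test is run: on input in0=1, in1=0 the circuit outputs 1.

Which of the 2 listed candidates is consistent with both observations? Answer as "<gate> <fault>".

U2 stuck-at-1

Evaluate each candidate on input in0=1, in1=0:
  U2 inverted output: U0=0, U1=0, U2=0 [inverted output] → 0 — eliminated
  U2 stuck-at-1: U0=0, U1=0, U2=1 [stuck-at-1] → 1 — matches
Only U2 stuck-at-1 reproduces the observed 1.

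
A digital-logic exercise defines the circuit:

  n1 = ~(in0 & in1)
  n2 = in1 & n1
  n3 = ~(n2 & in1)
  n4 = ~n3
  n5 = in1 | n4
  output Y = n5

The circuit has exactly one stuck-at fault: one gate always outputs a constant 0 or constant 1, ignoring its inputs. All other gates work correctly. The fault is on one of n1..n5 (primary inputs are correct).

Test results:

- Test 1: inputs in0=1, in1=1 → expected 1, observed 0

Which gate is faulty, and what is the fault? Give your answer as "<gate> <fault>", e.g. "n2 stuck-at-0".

Fault-free values for test 1 (in0=1, in1=1): n1=0, n2=0, n3=1, n4=0, n5=1, giving Y=1. Observed 0.
Test 1: faults giving observed 0 are {n5 stuck-at-0}.
Only n5 stuck-at-0 is consistent with every test.

n5 stuck-at-0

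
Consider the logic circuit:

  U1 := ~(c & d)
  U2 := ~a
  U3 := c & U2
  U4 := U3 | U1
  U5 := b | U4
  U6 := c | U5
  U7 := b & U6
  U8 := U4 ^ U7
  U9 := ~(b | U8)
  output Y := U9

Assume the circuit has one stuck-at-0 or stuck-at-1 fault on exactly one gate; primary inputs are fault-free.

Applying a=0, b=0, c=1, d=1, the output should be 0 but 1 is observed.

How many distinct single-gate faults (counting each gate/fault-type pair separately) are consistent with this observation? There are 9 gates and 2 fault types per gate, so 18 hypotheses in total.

Fault-free: U1=0, U2=1, U3=1, U4=1, U5=1, U6=1, U7=0, U8=1, U9=0 → 0. Observed 1.
  U1: none of the 2 fault types match ✗
  U2: stuck-at-0 ✓; others ✗
  U3: stuck-at-0 ✓; others ✗
  U4: stuck-at-0 ✓; others ✗
  U5: none of the 2 fault types match ✗
  U6: none of the 2 fault types match ✗
  U7: stuck-at-1 ✓; others ✗
  U8: stuck-at-0 ✓; others ✗
  U9: stuck-at-1 ✓; others ✗
Consistent faults: {U2 stuck-at-0, U3 stuck-at-0, U4 stuck-at-0, U7 stuck-at-1, U8 stuck-at-0, U9 stuck-at-1} — 6 in all.

6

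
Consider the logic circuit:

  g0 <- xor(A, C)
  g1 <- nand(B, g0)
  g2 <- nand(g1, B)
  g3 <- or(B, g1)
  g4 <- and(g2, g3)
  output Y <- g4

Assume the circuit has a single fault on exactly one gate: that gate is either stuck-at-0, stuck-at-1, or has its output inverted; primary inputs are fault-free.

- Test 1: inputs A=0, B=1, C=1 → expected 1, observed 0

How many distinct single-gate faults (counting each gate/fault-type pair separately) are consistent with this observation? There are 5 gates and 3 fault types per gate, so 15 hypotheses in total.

10

Fault-free: g0=1, g1=0, g2=1, g3=1, g4=1 → 1. Observed 0.
  g0: stuck-at-0, inverted output ✓; others ✗
  g1: stuck-at-1, inverted output ✓; others ✗
  g2: stuck-at-0, inverted output ✓; others ✗
  g3: stuck-at-0, inverted output ✓; others ✗
  g4: stuck-at-0, inverted output ✓; others ✗
Consistent faults: {g0 stuck-at-0, g0 inverted output, g1 stuck-at-1, g1 inverted output, g2 stuck-at-0, g2 inverted output, g3 stuck-at-0, g3 inverted output, g4 stuck-at-0, g4 inverted output} — 10 in all.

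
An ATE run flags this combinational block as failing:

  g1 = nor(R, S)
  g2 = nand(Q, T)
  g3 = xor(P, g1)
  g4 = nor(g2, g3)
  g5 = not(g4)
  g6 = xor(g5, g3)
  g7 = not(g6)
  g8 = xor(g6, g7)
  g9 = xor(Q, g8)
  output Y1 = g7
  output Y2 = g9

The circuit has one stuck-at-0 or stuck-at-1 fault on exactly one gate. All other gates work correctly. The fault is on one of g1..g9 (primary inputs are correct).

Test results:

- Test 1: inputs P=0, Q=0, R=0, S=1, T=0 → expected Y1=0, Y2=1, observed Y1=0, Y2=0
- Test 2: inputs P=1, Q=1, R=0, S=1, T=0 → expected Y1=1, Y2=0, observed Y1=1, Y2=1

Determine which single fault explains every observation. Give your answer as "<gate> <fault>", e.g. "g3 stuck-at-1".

Fault-free values for test 1 (P=0, Q=0, R=0, S=1, T=0): g1=0, g2=1, g3=0, g4=0, g5=1, g6=1, g7=0, g8=1, g9=1, giving Y1=0, Y2=1. Observed Y1=0, Y2=0.
Test 1: faults giving observed Y1=0, Y2=0 are {g8 stuck-at-0, g9 stuck-at-0}.
Test 2 (P=1, Q=1, R=0, S=1, T=0): fault-free g1=0, g2=1, g3=1, g4=0, g5=1, g6=0, g7=1, g8=1, g9=0 → Y1=1, Y2=0; observed Y1=1, Y2=1. Eliminates g9 stuck-at-0.
Only g8 stuck-at-0 is consistent with every test.

g8 stuck-at-0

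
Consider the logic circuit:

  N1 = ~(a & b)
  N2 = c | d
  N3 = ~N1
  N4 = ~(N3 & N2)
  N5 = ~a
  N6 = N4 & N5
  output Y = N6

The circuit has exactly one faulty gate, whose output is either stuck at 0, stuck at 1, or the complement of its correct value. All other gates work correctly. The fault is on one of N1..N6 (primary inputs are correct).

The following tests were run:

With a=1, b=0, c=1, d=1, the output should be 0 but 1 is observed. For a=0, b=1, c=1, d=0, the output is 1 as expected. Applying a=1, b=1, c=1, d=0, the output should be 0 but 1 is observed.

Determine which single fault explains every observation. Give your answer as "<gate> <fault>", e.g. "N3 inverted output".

Fault-free values for test 1 (a=1, b=0, c=1, d=1): N1=1, N2=1, N3=0, N4=1, N5=0, N6=0, giving Y=0. Observed 1.
Test 1: faults giving observed 1 are {N5 stuck-at-1, N5 inverted output, N6 stuck-at-1, N6 inverted output}.
Test 2 (a=0, b=1, c=1, d=0): fault-free N1=1, N2=1, N3=0, N4=1, N5=1, N6=1 → 1; observed 1. Eliminates N5 inverted output, N6 inverted output.
Test 3 (a=1, b=1, c=1, d=0): fault-free N1=0, N2=1, N3=1, N4=0, N5=0, N6=0 → 0; observed 1. Eliminates N5 stuck-at-1.
Only N6 stuck-at-1 is consistent with every test.

N6 stuck-at-1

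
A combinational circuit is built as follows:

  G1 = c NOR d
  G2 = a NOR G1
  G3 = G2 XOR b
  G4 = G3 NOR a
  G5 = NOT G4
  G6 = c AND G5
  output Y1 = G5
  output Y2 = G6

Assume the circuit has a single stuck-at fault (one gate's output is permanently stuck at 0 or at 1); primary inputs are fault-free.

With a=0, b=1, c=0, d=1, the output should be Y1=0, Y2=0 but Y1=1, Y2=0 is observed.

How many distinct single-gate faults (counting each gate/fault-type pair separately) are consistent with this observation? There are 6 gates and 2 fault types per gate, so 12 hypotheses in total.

Fault-free: G1=0, G2=1, G3=0, G4=1, G5=0, G6=0 → Y1=0, Y2=0. Observed Y1=1, Y2=0.
  G1 stuck-at-0: output Y1=0, Y2=0 ✗
  G1 stuck-at-1: output Y1=1, Y2=0 ✓
  G2 stuck-at-0: output Y1=1, Y2=0 ✓
  G2 stuck-at-1: output Y1=0, Y2=0 ✗
  G3 stuck-at-0: output Y1=0, Y2=0 ✗
  G3 stuck-at-1: output Y1=1, Y2=0 ✓
  G4 stuck-at-0: output Y1=1, Y2=0 ✓
  G4 stuck-at-1: output Y1=0, Y2=0 ✗
  G5 stuck-at-0: output Y1=0, Y2=0 ✗
  G5 stuck-at-1: output Y1=1, Y2=0 ✓
  G6 stuck-at-0: output Y1=0, Y2=0 ✗
  G6 stuck-at-1: output Y1=0, Y2=1 ✗
Consistent faults: {G1 stuck-at-1, G2 stuck-at-0, G3 stuck-at-1, G4 stuck-at-0, G5 stuck-at-1} — 5 in all.

5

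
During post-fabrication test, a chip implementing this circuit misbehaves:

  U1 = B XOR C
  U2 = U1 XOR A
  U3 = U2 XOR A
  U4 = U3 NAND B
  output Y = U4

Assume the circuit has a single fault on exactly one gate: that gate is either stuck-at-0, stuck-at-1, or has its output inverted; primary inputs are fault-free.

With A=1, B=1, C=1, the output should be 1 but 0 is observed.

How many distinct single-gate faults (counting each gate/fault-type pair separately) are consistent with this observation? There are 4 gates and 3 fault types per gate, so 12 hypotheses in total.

8

Fault-free: U1=0, U2=1, U3=0, U4=1 → 1. Observed 0.
  U1 stuck-at-0: output 1 ✗
  U1 stuck-at-1: output 0 ✓
  U1 inverted output: output 0 ✓
  U2 stuck-at-0: output 0 ✓
  U2 stuck-at-1: output 1 ✗
  U2 inverted output: output 0 ✓
  U3 stuck-at-0: output 1 ✗
  U3 stuck-at-1: output 0 ✓
  U3 inverted output: output 0 ✓
  U4 stuck-at-0: output 0 ✓
  U4 stuck-at-1: output 1 ✗
  U4 inverted output: output 0 ✓
Consistent faults: {U1 stuck-at-1, U1 inverted output, U2 stuck-at-0, U2 inverted output, U3 stuck-at-1, U3 inverted output, U4 stuck-at-0, U4 inverted output} — 8 in all.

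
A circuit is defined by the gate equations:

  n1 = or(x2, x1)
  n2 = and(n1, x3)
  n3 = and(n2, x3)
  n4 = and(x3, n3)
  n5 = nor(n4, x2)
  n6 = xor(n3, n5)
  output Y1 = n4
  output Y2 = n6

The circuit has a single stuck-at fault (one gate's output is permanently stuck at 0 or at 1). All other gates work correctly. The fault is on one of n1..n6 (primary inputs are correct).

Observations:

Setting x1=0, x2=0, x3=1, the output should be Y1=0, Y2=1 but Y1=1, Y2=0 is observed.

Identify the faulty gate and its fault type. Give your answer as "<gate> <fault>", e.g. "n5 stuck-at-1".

n4 stuck-at-1

Fault-free values for test 1 (x1=0, x2=0, x3=1): n1=0, n2=0, n3=0, n4=0, n5=1, n6=1, giving Y1=0, Y2=1. Observed Y1=1, Y2=0.
Test 1: faults giving observed Y1=1, Y2=0 are {n4 stuck-at-1}.
Only n4 stuck-at-1 is consistent with every test.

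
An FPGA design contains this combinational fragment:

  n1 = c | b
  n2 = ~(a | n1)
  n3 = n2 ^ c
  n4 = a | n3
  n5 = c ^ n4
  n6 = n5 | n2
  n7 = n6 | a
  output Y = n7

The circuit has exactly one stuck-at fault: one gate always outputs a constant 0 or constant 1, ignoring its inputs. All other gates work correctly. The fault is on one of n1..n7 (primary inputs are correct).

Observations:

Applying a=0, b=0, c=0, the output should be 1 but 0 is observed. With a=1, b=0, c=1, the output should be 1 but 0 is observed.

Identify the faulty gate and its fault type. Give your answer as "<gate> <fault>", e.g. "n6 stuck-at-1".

n7 stuck-at-0

Fault-free values for test 1 (a=0, b=0, c=0): n1=0, n2=1, n3=1, n4=1, n5=1, n6=1, n7=1, giving Y=1. Observed 0.
Test 1: faults giving observed 0 are {n1 stuck-at-1, n2 stuck-at-0, n6 stuck-at-0, n7 stuck-at-0}.
Test 2 (a=1, b=0, c=1): fault-free n1=1, n2=0, n3=1, n4=1, n5=0, n6=0, n7=1 → 1; observed 0. Eliminates n1 stuck-at-1, n2 stuck-at-0, n6 stuck-at-0.
Only n7 stuck-at-0 is consistent with every test.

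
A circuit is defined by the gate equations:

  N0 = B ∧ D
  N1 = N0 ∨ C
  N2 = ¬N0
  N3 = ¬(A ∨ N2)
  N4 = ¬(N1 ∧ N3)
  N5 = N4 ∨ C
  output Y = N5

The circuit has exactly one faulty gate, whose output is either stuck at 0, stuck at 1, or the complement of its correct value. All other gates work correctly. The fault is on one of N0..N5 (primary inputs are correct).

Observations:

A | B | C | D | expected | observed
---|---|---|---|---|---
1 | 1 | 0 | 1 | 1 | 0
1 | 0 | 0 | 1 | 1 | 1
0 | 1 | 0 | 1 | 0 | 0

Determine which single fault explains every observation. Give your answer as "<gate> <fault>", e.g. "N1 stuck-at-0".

N3 stuck-at-1

Fault-free values for test 1 (A=1, B=1, C=0, D=1): N0=1, N1=1, N2=0, N3=0, N4=1, N5=1, giving Y=1. Observed 0.
Test 1: faults giving observed 0 are {N3 stuck-at-1, N3 inverted output, N4 stuck-at-0, N4 inverted output, N5 stuck-at-0, N5 inverted output}.
Test 2 (A=1, B=0, C=0, D=1): fault-free N0=0, N1=0, N2=1, N3=0, N4=1, N5=1 → 1; observed 1. Eliminates N4 stuck-at-0, N4 inverted output, N5 stuck-at-0, N5 inverted output.
Test 3 (A=0, B=1, C=0, D=1): fault-free N0=1, N1=1, N2=0, N3=1, N4=0, N5=0 → 0; observed 0. Eliminates N3 inverted output.
Only N3 stuck-at-1 is consistent with every test.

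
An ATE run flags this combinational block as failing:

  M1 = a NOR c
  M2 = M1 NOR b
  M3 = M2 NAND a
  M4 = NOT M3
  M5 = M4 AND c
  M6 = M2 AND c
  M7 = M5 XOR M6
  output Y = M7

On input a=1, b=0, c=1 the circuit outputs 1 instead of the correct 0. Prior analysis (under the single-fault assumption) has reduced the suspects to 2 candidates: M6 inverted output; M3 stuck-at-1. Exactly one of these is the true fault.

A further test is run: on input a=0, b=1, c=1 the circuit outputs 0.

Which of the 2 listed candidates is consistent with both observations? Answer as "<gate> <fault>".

M3 stuck-at-1

Evaluate each candidate on input a=0, b=1, c=1:
  M6 inverted output: M1=0, M2=0, M3=1, M4=0, M5=0, M6=1 [inverted output], M7=1 → 1 — eliminated
  M3 stuck-at-1: M1=0, M2=0, M3=1 [stuck-at-1], M4=0, M5=0, M6=0, M7=0 → 0 — matches
Only M3 stuck-at-1 reproduces the observed 0.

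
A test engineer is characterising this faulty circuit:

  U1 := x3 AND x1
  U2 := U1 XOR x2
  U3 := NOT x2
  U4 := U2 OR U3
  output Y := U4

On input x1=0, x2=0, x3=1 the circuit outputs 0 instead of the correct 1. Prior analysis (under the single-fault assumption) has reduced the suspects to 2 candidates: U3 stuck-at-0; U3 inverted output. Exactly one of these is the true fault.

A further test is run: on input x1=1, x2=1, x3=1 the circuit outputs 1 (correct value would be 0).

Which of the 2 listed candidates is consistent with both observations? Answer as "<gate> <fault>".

U3 inverted output

Evaluate each candidate on input x1=1, x2=1, x3=1:
  U3 stuck-at-0: U1=1, U2=0, U3=0 [stuck-at-0], U4=0 → 0 — eliminated
  U3 inverted output: U1=1, U2=0, U3=1 [inverted output], U4=1 → 1 — matches
Only U3 inverted output reproduces the observed 1.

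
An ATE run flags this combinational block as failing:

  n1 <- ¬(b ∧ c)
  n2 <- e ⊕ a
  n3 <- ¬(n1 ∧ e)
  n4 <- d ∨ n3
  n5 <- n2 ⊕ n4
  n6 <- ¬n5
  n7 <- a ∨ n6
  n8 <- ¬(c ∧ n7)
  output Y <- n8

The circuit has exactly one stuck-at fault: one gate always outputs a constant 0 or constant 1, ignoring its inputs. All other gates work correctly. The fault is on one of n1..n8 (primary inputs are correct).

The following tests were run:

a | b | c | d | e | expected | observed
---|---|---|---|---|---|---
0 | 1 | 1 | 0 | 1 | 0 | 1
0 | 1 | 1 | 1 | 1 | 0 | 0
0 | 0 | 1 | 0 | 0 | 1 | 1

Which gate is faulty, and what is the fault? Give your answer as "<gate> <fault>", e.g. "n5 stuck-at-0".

n1 stuck-at-1

Fault-free values for test 1 (a=0, b=1, c=1, d=0, e=1): n1=0, n2=1, n3=1, n4=1, n5=0, n6=1, n7=1, n8=0, giving Y=0. Observed 1.
Test 1: faults giving observed 1 are {n1 stuck-at-1, n2 stuck-at-0, n3 stuck-at-0, n4 stuck-at-0, n5 stuck-at-1, n6 stuck-at-0, n7 stuck-at-0, n8 stuck-at-1}.
Test 2 (a=0, b=1, c=1, d=1, e=1): fault-free n1=0, n2=1, n3=1, n4=1, n5=0, n6=1, n7=1, n8=0 → 0; observed 0. Eliminates n2 stuck-at-0, n4 stuck-at-0, n5 stuck-at-1, n6 stuck-at-0, n7 stuck-at-0, n8 stuck-at-1.
Test 3 (a=0, b=0, c=1, d=0, e=0): fault-free n1=1, n2=0, n3=1, n4=1, n5=1, n6=0, n7=0, n8=1 → 1; observed 1. Eliminates n3 stuck-at-0.
Only n1 stuck-at-1 is consistent with every test.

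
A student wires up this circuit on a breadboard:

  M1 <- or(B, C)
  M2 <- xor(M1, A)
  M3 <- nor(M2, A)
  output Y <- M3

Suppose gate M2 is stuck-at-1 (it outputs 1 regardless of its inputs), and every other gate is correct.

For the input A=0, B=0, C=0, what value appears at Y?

0

Propagate with M2 forced: M1=0, M2=1 [stuck-at-1], M3=0.
So Y = 0. (Without the fault it would be 1.)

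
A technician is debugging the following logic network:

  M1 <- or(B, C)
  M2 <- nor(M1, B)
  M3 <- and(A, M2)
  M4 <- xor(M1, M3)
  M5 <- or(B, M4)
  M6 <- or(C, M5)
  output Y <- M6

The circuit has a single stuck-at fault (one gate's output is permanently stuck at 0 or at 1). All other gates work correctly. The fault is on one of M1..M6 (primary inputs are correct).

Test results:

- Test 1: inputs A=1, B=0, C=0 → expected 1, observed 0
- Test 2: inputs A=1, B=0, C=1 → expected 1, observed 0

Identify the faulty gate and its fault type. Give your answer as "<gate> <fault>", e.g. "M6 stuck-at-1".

Fault-free values for test 1 (A=1, B=0, C=0): M1=0, M2=1, M3=1, M4=1, M5=1, M6=1, giving Y=1. Observed 0.
Test 1: faults giving observed 0 are {M2 stuck-at-0, M3 stuck-at-0, M4 stuck-at-0, M5 stuck-at-0, M6 stuck-at-0}.
Test 2 (A=1, B=0, C=1): fault-free M1=1, M2=0, M3=0, M4=1, M5=1, M6=1 → 1; observed 0. Eliminates M2 stuck-at-0, M3 stuck-at-0, M4 stuck-at-0, M5 stuck-at-0.
Only M6 stuck-at-0 is consistent with every test.

M6 stuck-at-0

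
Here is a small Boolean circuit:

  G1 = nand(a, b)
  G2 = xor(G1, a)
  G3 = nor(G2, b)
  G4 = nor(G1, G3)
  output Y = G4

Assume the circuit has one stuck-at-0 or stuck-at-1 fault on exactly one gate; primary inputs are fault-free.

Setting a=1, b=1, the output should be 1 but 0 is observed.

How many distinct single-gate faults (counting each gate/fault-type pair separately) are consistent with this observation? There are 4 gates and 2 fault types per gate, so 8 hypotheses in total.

Fault-free: G1=0, G2=1, G3=0, G4=1 → 1. Observed 0.
  G1 stuck-at-0: output 1 ✗
  G1 stuck-at-1: output 0 ✓
  G2 stuck-at-0: output 1 ✗
  G2 stuck-at-1: output 1 ✗
  G3 stuck-at-0: output 1 ✗
  G3 stuck-at-1: output 0 ✓
  G4 stuck-at-0: output 0 ✓
  G4 stuck-at-1: output 1 ✗
Consistent faults: {G1 stuck-at-1, G3 stuck-at-1, G4 stuck-at-0} — 3 in all.

3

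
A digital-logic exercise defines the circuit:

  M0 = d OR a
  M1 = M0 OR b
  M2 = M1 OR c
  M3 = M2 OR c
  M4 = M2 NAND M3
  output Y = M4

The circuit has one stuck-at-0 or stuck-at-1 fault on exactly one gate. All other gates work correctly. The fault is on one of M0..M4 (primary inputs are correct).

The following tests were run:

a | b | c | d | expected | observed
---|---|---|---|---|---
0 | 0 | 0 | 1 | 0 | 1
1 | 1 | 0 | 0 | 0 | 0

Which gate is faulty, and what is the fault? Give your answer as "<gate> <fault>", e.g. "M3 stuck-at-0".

M0 stuck-at-0

Fault-free values for test 1 (a=0, b=0, c=0, d=1): M0=1, M1=1, M2=1, M3=1, M4=0, giving Y=0. Observed 1.
Test 1: faults giving observed 1 are {M0 stuck-at-0, M1 stuck-at-0, M2 stuck-at-0, M3 stuck-at-0, M4 stuck-at-1}.
Test 2 (a=1, b=1, c=0, d=0): fault-free M0=1, M1=1, M2=1, M3=1, M4=0 → 0; observed 0. Eliminates M1 stuck-at-0, M2 stuck-at-0, M3 stuck-at-0, M4 stuck-at-1.
Only M0 stuck-at-0 is consistent with every test.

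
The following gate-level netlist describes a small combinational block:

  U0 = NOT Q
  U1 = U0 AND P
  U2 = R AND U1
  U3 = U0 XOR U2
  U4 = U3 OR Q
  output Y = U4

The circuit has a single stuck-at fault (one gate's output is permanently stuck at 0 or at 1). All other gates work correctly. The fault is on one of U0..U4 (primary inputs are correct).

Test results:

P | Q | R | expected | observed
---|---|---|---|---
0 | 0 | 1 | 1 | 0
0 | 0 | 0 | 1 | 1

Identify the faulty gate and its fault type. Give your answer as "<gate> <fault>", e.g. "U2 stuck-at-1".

U1 stuck-at-1

Fault-free values for test 1 (P=0, Q=0, R=1): U0=1, U1=0, U2=0, U3=1, U4=1, giving Y=1. Observed 0.
Test 1: faults giving observed 0 are {U0 stuck-at-0, U1 stuck-at-1, U2 stuck-at-1, U3 stuck-at-0, U4 stuck-at-0}.
Test 2 (P=0, Q=0, R=0): fault-free U0=1, U1=0, U2=0, U3=1, U4=1 → 1; observed 1. Eliminates U0 stuck-at-0, U2 stuck-at-1, U3 stuck-at-0, U4 stuck-at-0.
Only U1 stuck-at-1 is consistent with every test.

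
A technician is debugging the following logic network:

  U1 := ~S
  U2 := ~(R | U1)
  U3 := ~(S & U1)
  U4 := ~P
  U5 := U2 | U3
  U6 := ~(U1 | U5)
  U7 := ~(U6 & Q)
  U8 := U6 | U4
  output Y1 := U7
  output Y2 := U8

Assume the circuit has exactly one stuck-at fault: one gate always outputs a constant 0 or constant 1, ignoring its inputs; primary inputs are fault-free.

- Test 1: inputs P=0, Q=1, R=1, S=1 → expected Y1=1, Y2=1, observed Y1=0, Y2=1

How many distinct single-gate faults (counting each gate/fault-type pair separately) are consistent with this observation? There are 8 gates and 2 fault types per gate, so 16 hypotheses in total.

Fault-free: U1=0, U2=0, U3=1, U4=1, U5=1, U6=0, U7=1, U8=1 → Y1=1, Y2=1. Observed Y1=0, Y2=1.
  U1: none of the 2 fault types match ✗
  U2: none of the 2 fault types match ✗
  U3: stuck-at-0 ✓; others ✗
  U4: none of the 2 fault types match ✗
  U5: stuck-at-0 ✓; others ✗
  U6: stuck-at-1 ✓; others ✗
  U7: stuck-at-0 ✓; others ✗
  U8: none of the 2 fault types match ✗
Consistent faults: {U3 stuck-at-0, U5 stuck-at-0, U6 stuck-at-1, U7 stuck-at-0} — 4 in all.

4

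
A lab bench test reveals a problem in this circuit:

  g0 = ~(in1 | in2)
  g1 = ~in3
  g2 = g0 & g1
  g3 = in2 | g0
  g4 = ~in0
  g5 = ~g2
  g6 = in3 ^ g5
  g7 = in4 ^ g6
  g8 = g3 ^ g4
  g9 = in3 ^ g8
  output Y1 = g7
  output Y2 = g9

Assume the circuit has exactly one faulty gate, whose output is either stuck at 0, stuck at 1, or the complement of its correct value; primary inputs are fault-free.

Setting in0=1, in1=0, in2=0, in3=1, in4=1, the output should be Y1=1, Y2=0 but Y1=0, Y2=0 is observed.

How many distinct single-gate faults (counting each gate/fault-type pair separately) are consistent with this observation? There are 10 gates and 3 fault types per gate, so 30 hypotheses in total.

Fault-free: g0=1, g1=0, g2=0, g3=1, g4=0, g5=1, g6=0, g7=1, g8=1, g9=0 → Y1=1, Y2=0. Observed Y1=0, Y2=0.
  g0: none of the 3 fault types match ✗
  g1: stuck-at-1, inverted output ✓; others ✗
  g2: stuck-at-1, inverted output ✓; others ✗
  g3: none of the 3 fault types match ✗
  g4: none of the 3 fault types match ✗
  g5: stuck-at-0, inverted output ✓; others ✗
  g6: stuck-at-1, inverted output ✓; others ✗
  g7: stuck-at-0, inverted output ✓; others ✗
  g8: none of the 3 fault types match ✗
  g9: none of the 3 fault types match ✗
Consistent faults: {g1 stuck-at-1, g1 inverted output, g2 stuck-at-1, g2 inverted output, g5 stuck-at-0, g5 inverted output, g6 stuck-at-1, g6 inverted output, g7 stuck-at-0, g7 inverted output} — 10 in all.

10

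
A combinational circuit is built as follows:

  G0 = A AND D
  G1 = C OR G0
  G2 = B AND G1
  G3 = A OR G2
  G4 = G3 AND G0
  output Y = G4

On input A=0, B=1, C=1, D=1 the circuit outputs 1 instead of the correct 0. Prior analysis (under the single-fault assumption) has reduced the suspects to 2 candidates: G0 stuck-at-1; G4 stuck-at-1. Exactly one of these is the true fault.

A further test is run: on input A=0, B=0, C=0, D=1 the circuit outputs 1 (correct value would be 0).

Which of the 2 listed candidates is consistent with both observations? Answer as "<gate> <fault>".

G4 stuck-at-1

Evaluate each candidate on input A=0, B=0, C=0, D=1:
  G0 stuck-at-1: G0=1 [stuck-at-1], G1=1, G2=0, G3=0, G4=0 → 0 — eliminated
  G4 stuck-at-1: G0=0, G1=0, G2=0, G3=0, G4=1 [stuck-at-1] → 1 — matches
Only G4 stuck-at-1 reproduces the observed 1.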